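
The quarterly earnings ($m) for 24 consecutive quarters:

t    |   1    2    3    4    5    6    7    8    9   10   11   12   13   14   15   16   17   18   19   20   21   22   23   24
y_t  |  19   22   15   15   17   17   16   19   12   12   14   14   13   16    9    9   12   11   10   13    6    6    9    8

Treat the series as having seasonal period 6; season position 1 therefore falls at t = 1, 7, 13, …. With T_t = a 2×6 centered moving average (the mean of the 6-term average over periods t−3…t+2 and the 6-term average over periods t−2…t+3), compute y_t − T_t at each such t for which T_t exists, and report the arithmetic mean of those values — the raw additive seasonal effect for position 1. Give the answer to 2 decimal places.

Season position 1 occurs at t = 7, 13, 19 (where T_t is defined).
t=7: T_7 = 15.7500; y_7 − T_7 = 16 − 15.7500 = 0.2500
t=13: T_13 = 12.7500; y_13 − T_13 = 13 − 12.7500 = 0.2500
t=19: T_19 = 9.9167; y_19 − T_19 = 10 − 9.9167 = 0.0833
Mean deviation: (0.2500 + 0.2500 + 0.0833) / 3 = 0.19

0.19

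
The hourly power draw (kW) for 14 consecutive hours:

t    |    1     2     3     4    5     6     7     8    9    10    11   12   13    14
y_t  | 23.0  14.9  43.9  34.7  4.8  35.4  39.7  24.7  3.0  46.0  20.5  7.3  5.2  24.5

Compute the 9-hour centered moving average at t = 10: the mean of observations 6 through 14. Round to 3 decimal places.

22.922

Sum of periods 6–14: 35.4 + 39.7 + 24.7 + 3.0 + 46.0 + 20.5 + 7.3 + 5.2 + 24.5 = 206.3
Divide by 9: 206.3 / 9 = 22.922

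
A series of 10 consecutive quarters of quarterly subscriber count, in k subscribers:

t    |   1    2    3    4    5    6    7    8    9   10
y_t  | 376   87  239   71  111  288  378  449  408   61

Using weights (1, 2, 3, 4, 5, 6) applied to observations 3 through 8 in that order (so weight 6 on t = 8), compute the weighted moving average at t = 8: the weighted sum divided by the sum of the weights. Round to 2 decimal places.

307.14

Weighted sum: 1·239 + 2·71 + 3·111 + 4·288 + 5·378 + 6·449 = 239 + 142 + 333 + 1152 + 1890 + 2694 = 6450
Weight total: 1 + 2 + 3 + 4 + 5 + 6 = 21
WMA = 6450 / 21 = 307.14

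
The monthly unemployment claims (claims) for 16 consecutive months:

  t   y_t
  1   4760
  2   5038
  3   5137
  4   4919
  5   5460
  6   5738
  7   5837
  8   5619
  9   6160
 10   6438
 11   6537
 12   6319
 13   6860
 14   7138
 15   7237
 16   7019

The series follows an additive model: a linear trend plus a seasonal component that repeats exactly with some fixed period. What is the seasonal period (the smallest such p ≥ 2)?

First differences y_{t+1} − y_t: 278, 99, -218, 541, 278, 99, -218, 541, 278, 99, …
The difference pattern repeats every 4 terms and not for any smaller step, so p = 4.

4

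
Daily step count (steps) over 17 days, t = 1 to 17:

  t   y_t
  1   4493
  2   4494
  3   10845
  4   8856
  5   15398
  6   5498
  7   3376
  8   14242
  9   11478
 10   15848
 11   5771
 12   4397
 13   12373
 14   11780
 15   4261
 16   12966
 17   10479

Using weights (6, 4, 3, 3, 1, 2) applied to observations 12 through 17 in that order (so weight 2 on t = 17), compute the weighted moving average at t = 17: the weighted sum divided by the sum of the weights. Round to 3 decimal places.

Weighted sum: 6·4397 + 4·12373 + 3·11780 + 3·4261 + 1·12966 + 2·10479 = 26382 + 49492 + 35340 + 12783 + 12966 + 20958 = 157921
Weight total: 6 + 4 + 3 + 3 + 1 + 2 = 19
WMA = 157921 / 19 = 8311.632

8311.632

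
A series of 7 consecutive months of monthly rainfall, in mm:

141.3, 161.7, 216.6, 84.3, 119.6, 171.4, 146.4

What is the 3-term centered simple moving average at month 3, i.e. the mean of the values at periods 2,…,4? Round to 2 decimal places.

154.20

Sum of periods 2–4: 161.7 + 216.6 + 84.3 = 462.6
Divide by 3: 462.6 / 3 = 154.20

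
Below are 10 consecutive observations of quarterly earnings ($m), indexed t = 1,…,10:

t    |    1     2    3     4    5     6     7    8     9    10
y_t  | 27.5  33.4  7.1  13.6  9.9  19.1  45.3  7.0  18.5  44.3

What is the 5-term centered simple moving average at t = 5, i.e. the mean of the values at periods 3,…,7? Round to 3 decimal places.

Sum of periods 3–7: 7.1 + 13.6 + 9.9 + 19.1 + 45.3 = 95.0
Divide by 5: 95.0 / 5 = 19.000

19.000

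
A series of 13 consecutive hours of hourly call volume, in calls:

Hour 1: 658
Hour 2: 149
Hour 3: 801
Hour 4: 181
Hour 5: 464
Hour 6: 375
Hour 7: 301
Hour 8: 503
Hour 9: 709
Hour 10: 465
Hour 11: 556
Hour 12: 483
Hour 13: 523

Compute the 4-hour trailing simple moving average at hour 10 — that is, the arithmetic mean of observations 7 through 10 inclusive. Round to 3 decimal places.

494.500

Sum of periods 7–10: 301 + 503 + 709 + 465 = 1978
Divide by 4: 1978 / 4 = 494.500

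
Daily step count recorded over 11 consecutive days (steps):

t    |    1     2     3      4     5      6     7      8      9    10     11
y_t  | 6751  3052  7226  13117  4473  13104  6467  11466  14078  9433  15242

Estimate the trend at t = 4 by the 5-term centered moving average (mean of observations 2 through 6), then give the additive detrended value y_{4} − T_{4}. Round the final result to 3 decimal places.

Trend T_4 = (3052 + 7226 + 13117 + 4473 + 13104) / 5 = 40972/5 = 8194.40000
Detrended value: 13117 − 8194.40000 = 4922.600

4922.600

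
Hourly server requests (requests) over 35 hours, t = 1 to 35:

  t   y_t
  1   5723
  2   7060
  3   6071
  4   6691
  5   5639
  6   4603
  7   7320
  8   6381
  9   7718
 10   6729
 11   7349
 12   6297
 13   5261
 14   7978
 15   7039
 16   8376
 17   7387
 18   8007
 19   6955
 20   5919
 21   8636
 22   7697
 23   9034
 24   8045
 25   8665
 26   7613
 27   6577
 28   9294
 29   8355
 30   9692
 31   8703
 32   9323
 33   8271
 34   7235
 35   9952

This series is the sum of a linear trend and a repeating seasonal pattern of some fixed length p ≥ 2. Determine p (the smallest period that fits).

7

First differences y_{t+1} − y_t: 1337, -989, 620, -1052, -1036, 2717, -939, 1337, -989, 620, -1052, -1036, 2717, -939, 1337, -989, …
The difference pattern repeats every 7 terms and not for any smaller step, so p = 7.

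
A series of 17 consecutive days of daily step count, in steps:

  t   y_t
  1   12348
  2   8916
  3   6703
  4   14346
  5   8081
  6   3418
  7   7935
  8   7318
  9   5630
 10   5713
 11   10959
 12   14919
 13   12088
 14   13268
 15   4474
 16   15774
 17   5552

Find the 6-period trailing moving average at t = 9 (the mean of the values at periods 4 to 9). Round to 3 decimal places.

7788.000

Sum of periods 4–9: 14346 + 8081 + 3418 + 7935 + 7318 + 5630 = 46728
Divide by 6: 46728 / 6 = 7788.000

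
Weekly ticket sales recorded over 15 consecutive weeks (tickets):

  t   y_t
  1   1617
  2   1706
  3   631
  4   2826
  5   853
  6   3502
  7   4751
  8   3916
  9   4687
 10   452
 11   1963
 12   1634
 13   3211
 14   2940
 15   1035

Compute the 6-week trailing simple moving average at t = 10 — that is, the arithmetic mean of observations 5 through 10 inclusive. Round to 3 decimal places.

Sum of periods 5–10: 853 + 3502 + 4751 + 3916 + 4687 + 452 = 18161
Divide by 6: 18161 / 6 = 3026.833

3026.833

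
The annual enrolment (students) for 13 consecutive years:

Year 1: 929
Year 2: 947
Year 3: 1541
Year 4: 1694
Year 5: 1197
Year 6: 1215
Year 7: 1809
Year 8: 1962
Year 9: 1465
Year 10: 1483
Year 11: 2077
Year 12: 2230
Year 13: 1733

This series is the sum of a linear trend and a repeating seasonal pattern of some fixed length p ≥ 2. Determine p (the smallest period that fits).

First differences y_{t+1} − y_t: 18, 594, 153, -497, 18, 594, 153, -497, 18, 594, …
The difference pattern repeats every 4 terms and not for any smaller step, so p = 4.

4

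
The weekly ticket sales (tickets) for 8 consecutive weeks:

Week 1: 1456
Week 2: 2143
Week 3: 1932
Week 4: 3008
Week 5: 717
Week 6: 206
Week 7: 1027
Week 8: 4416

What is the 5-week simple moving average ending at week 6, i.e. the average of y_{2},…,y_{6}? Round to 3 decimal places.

1601.200

Sum of periods 2–6: 2143 + 1932 + 3008 + 717 + 206 = 8006
Divide by 5: 8006 / 5 = 1601.200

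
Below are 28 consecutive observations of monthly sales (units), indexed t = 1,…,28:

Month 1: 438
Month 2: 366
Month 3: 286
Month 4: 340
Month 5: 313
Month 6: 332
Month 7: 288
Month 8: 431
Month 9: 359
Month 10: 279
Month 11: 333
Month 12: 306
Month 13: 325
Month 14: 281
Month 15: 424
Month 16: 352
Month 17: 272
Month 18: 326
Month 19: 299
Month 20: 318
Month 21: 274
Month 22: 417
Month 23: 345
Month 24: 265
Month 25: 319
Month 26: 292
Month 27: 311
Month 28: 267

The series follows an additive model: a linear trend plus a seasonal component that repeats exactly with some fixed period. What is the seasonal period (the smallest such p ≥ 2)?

7

First differences y_{t+1} − y_t: -72, -80, 54, -27, 19, -44, 143, -72, -80, 54, -27, 19, -44, 143, -72, -80, …
The difference pattern repeats every 7 terms and not for any smaller step, so p = 7.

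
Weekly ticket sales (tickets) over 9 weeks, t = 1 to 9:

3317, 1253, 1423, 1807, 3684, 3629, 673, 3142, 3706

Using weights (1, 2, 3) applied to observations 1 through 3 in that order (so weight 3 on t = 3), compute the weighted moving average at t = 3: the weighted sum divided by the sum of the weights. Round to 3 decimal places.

1682.000

Weighted sum: 1·3317 + 2·1253 + 3·1423 = 3317 + 2506 + 4269 = 10092
Weight total: 1 + 2 + 3 = 6
WMA = 10092 / 6 = 1682.000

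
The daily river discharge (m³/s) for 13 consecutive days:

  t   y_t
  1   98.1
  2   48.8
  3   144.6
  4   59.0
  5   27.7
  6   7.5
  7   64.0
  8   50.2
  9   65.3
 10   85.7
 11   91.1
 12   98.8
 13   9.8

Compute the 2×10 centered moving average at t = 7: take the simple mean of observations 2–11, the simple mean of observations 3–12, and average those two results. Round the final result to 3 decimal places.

Sum over 2–11: 48.8 + 144.6 + 59.0 + 27.7 + 7.5 + 64.0 + 50.2 + 65.3 + 85.7 + 91.1 = 643.9
Sum over 3–12: 144.6 + 59.0 + 27.7 + 7.5 + 64.0 + 50.2 + 65.3 + 85.7 + 91.1 + 98.8 = 693.9
CMA at t=7 = (643.9 + 693.9) / (2·10) = 1337.8 / 20 = 66.890

66.890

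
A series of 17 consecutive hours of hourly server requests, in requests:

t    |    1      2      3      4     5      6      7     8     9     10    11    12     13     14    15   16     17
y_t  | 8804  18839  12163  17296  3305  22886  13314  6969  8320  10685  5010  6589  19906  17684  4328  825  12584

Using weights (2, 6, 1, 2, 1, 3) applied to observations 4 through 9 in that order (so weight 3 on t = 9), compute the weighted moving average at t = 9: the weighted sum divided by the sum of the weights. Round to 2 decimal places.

9057.67

Weighted sum: 2·17296 + 6·3305 + 1·22886 + 2·13314 + 1·6969 + 3·8320 = 34592 + 19830 + 22886 + 26628 + 6969 + 24960 = 135865
Weight total: 2 + 6 + 1 + 2 + 1 + 3 = 15
WMA = 135865 / 15 = 9057.67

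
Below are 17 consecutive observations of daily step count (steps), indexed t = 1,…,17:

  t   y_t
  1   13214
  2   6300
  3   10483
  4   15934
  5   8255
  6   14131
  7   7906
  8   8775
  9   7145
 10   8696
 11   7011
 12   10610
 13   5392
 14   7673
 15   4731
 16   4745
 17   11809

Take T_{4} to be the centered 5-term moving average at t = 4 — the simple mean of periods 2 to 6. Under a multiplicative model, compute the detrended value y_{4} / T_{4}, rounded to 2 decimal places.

1.45

Trend T_4 = (6300 + 10483 + 15934 + 8255 + 14131) / 5 = 55103/5 = 11020.6000
Ratio to trend: 15934 / 11020.6000 = 1.45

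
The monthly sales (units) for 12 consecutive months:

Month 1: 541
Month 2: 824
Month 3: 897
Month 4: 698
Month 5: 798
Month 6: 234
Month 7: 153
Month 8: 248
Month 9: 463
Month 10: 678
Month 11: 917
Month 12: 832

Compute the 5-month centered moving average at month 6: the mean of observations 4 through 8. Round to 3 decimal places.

426.200

Sum of periods 4–8: 698 + 798 + 234 + 153 + 248 = 2131
Divide by 5: 2131 / 5 = 426.200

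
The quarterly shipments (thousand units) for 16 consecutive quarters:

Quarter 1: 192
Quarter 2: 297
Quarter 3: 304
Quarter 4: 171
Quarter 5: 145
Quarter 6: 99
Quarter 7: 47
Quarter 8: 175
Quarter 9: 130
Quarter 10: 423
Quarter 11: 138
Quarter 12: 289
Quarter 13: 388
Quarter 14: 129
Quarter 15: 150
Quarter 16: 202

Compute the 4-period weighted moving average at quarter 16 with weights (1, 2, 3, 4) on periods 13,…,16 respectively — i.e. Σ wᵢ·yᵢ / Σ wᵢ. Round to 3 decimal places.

190.400

Weighted sum: 1·388 + 2·129 + 3·150 + 4·202 = 388 + 258 + 450 + 808 = 1904
Weight total: 1 + 2 + 3 + 4 = 10
WMA = 1904 / 10 = 190.400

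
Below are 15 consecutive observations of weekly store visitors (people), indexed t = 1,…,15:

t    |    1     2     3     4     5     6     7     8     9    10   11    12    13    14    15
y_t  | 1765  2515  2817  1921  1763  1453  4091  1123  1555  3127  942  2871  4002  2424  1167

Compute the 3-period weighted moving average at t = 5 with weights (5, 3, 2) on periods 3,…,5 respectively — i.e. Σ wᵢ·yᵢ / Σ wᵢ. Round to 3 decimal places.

Weighted sum: 5·2817 + 3·1921 + 2·1763 = 14085 + 5763 + 3526 = 23374
Weight total: 5 + 3 + 2 = 10
WMA = 23374 / 10 = 2337.400

2337.400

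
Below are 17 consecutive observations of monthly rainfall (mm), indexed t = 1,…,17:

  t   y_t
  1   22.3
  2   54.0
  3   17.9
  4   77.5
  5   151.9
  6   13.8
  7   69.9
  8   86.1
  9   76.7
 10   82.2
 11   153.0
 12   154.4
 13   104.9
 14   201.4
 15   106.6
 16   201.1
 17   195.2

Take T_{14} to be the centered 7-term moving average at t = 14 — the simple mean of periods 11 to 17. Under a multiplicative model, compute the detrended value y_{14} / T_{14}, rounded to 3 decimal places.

1.263

Trend T_14 = (153.0 + 154.4 + 104.9 + 201.4 + 106.6 + 201.1 + 195.2) / 7 = 1116.6/7 = 159.51429
Ratio to trend: 201.4 / 159.51429 = 1.263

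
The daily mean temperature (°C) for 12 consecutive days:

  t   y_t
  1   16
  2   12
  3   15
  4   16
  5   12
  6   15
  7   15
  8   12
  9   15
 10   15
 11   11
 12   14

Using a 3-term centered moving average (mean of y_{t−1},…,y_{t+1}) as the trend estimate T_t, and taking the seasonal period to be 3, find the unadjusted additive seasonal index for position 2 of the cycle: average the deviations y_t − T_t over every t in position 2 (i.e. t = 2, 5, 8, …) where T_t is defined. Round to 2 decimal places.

Season position 2 occurs at t = 2, 5, 8, 11 (where T_t is defined).
t=2: T_2 = 14.3333; y_2 − T_2 = 12 − 14.3333 = -2.3333
t=5: T_5 = 14.3333; y_5 − T_5 = 12 − 14.3333 = -2.3333
t=8: T_8 = 14.0000; y_8 − T_8 = 12 − 14.0000 = -2.0000
t=11: T_11 = 13.3333; y_11 − T_11 = 11 − 13.3333 = -2.3333
Mean deviation: (-2.3333 + -2.3333 + -2.0000 + -2.3333) / 4 = -2.25

-2.25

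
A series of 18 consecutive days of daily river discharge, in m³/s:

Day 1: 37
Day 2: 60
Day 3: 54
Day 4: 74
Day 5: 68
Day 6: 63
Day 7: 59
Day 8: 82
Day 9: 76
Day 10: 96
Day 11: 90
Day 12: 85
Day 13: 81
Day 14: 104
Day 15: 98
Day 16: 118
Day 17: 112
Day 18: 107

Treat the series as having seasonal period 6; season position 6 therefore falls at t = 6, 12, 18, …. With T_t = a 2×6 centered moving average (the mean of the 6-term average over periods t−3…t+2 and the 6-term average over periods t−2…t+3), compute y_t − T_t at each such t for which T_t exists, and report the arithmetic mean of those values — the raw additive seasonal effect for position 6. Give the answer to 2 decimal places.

-5.50

Season position 6 occurs at t = 6, 12 (where T_t is defined).
t=6: T_6 = 68.5000; y_6 − T_6 = 63 − 68.5000 = -5.5000
t=12: T_12 = 90.5000; y_12 − T_12 = 85 − 90.5000 = -5.5000
Mean deviation: (-5.5000 + -5.5000) / 2 = -5.50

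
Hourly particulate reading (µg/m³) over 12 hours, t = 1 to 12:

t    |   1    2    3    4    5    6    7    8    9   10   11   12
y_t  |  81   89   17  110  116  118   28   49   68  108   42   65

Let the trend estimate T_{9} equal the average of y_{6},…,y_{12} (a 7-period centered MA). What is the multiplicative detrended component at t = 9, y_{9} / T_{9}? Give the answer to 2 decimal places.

1.00

Trend T_9 = (118 + 28 + 49 + 68 + 108 + 42 + 65) / 7 = 478/7 = 68.2857
Ratio to trend: 68 / 68.2857 = 1.00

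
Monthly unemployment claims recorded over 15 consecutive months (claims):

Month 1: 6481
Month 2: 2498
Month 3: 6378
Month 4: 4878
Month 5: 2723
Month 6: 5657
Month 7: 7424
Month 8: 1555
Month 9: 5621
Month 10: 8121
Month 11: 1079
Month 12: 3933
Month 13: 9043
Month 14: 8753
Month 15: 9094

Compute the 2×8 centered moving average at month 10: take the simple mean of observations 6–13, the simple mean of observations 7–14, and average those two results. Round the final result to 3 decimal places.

Sum over 6–13: 5657 + 7424 + 1555 + 5621 + 8121 + 1079 + 3933 + 9043 = 42433
Sum over 7–14: 7424 + 1555 + 5621 + 8121 + 1079 + 3933 + 9043 + 8753 = 45529
CMA at t=10 = (42433 + 45529) / (2·8) = 87962 / 16 = 5497.625

5497.625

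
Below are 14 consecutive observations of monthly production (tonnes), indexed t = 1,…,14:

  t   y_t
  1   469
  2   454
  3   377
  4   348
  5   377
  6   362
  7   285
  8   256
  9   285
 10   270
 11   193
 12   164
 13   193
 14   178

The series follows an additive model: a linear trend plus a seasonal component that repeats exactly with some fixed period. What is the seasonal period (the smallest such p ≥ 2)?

First differences y_{t+1} − y_t: -15, -77, -29, 29, -15, -77, -29, 29, -15, -77, …
The difference pattern repeats every 4 terms and not for any smaller step, so p = 4.

4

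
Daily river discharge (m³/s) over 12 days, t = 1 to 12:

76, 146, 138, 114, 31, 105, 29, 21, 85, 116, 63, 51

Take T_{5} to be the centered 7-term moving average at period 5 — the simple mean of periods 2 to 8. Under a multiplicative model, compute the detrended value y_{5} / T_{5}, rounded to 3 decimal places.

Trend T_5 = (146 + 138 + 114 + 31 + 105 + 29 + 21) / 7 = 584/7 = 83.42857
Ratio to trend: 31 / 83.42857 = 0.372

0.372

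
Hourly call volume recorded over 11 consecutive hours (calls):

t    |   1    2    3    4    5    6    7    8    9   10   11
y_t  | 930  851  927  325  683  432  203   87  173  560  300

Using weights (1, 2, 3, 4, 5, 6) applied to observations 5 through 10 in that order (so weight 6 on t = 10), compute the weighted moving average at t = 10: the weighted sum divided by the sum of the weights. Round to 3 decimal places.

Weighted sum: 1·683 + 2·432 + 3·203 + 4·87 + 5·173 + 6·560 = 683 + 864 + 609 + 348 + 865 + 3360 = 6729
Weight total: 1 + 2 + 3 + 4 + 5 + 6 = 21
WMA = 6729 / 21 = 320.429

320.429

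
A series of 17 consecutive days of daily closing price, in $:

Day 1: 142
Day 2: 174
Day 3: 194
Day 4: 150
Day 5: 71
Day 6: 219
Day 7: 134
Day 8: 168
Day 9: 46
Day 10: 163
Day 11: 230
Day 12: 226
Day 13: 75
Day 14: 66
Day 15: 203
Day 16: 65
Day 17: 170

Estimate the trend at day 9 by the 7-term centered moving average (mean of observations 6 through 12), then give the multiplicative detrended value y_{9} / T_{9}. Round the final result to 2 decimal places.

0.27

Trend T_9 = (219 + 134 + 168 + 46 + 163 + 230 + 226) / 7 = 1186/7 = 169.4286
Ratio to trend: 46 / 169.4286 = 0.27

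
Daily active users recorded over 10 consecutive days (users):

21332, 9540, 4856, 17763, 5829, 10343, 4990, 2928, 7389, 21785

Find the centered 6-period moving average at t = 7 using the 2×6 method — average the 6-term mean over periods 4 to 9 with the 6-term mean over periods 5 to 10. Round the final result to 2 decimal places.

Sum over 4–9: 17763 + 5829 + 10343 + 4990 + 2928 + 7389 = 49242
Sum over 5–10: 5829 + 10343 + 4990 + 2928 + 7389 + 21785 = 53264
CMA at t=7 = (49242 + 53264) / (2·6) = 102506 / 12 = 8542.17

8542.17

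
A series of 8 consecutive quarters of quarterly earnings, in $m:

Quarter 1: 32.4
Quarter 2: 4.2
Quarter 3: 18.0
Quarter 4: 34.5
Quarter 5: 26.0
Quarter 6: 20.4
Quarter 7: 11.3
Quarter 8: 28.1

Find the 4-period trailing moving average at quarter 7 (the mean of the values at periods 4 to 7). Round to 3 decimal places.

23.050

Sum of periods 4–7: 34.5 + 26.0 + 20.4 + 11.3 = 92.2
Divide by 4: 92.2 / 4 = 23.050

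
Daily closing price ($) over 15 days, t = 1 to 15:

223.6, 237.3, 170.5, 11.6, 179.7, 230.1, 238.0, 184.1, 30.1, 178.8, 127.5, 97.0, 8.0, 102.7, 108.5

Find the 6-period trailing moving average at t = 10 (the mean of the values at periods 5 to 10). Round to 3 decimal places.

Sum of periods 5–10: 179.7 + 230.1 + 238.0 + 184.1 + 30.1 + 178.8 = 1040.8
Divide by 6: 1040.8 / 6 = 173.467

173.467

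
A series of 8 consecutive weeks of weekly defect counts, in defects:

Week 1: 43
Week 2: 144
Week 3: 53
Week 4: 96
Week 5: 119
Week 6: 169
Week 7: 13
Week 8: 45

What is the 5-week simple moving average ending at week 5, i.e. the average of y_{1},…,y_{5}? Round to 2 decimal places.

91.00

Sum of periods 1–5: 43 + 144 + 53 + 96 + 119 = 455
Divide by 5: 455 / 5 = 91.00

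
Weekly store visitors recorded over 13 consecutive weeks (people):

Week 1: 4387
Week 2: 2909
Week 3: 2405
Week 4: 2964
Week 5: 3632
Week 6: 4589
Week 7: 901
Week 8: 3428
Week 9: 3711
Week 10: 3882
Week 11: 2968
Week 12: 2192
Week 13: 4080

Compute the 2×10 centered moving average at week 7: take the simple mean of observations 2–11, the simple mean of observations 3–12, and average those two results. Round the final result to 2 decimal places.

Sum over 2–11: 2909 + 2405 + 2964 + 3632 + 4589 + 901 + 3428 + 3711 + 3882 + 2968 = 31389
Sum over 3–12: 2405 + 2964 + 3632 + 4589 + 901 + 3428 + 3711 + 3882 + 2968 + 2192 = 30672
CMA at t=7 = (31389 + 30672) / (2·10) = 62061 / 20 = 3103.05

3103.05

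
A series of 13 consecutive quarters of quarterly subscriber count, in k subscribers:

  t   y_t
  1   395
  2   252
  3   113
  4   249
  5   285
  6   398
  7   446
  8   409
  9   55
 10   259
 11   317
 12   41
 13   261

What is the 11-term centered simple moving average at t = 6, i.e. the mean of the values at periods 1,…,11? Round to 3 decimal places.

Sum of periods 1–11: 395 + 252 + 113 + 249 + 285 + 398 + 446 + 409 + 55 + 259 + 317 = 3178
Divide by 11: 3178 / 11 = 288.909

288.909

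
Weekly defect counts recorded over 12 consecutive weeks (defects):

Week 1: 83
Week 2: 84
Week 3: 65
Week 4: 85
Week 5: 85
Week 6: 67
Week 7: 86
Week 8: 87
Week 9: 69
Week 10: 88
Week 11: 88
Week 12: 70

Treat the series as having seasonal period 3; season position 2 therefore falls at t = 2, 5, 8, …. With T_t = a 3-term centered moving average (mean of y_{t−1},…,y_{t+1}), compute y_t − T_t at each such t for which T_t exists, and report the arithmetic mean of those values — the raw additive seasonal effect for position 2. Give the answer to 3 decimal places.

6.250

Season position 2 occurs at t = 2, 5, 8, 11 (where T_t is defined).
t=2: T_2 = 77.33333; y_2 − T_2 = 84 − 77.33333 = 6.66667
t=5: T_5 = 79.00000; y_5 − T_5 = 85 − 79.00000 = 6.00000
t=8: T_8 = 80.66667; y_8 − T_8 = 87 − 80.66667 = 6.33333
t=11: T_11 = 82.00000; y_11 − T_11 = 88 − 82.00000 = 6.00000
Mean deviation: (6.66667 + 6.00000 + 6.33333 + 6.00000) / 4 = 6.250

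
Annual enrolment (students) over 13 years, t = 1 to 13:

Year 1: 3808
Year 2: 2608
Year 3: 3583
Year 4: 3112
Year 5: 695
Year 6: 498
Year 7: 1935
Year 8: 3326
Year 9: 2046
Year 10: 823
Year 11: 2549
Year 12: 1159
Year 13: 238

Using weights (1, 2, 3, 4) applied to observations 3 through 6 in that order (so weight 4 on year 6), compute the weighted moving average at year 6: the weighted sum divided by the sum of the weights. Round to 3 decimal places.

Weighted sum: 1·3583 + 2·3112 + 3·695 + 4·498 = 3583 + 6224 + 2085 + 1992 = 13884
Weight total: 1 + 2 + 3 + 4 = 10
WMA = 13884 / 10 = 1388.400

1388.400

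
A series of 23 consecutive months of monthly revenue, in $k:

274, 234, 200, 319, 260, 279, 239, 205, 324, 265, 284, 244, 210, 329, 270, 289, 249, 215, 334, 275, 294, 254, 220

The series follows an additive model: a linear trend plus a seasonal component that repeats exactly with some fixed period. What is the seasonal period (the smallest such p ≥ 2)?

5

First differences y_{t+1} − y_t: -40, -34, 119, -59, 19, -40, -34, 119, -59, 19, -40, -34, …
The difference pattern repeats every 5 terms and not for any smaller step, so p = 5.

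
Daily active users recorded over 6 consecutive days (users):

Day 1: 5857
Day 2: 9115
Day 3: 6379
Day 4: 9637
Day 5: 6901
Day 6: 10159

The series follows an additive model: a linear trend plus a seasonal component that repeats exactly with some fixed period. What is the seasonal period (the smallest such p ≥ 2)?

2

First differences y_{t+1} − y_t: 3258, -2736, 3258, -2736, 3258, …
The difference pattern repeats every 2 terms and not for any smaller step, so p = 2.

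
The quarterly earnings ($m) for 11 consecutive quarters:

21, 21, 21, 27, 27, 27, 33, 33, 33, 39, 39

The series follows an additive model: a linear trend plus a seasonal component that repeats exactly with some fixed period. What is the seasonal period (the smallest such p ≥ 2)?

First differences y_{t+1} − y_t: 0, 0, 6, 0, 0, 6, 0, 0, …
The difference pattern repeats every 3 terms and not for any smaller step, so p = 3.

3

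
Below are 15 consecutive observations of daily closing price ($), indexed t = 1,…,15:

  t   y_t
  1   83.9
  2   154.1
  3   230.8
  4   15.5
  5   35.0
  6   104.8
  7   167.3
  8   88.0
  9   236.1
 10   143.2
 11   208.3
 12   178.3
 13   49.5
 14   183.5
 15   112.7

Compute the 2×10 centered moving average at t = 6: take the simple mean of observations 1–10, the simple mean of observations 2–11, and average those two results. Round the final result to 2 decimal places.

132.09

Sum over 1–10: 83.9 + 154.1 + 230.8 + 15.5 + 35.0 + 104.8 + 167.3 + 88.0 + 236.1 + 143.2 = 1258.7
Sum over 2–11: 154.1 + 230.8 + 15.5 + 35.0 + 104.8 + 167.3 + 88.0 + 236.1 + 143.2 + 208.3 = 1383.1
CMA at t=6 = (1258.7 + 1383.1) / (2·10) = 2641.8 / 20 = 132.09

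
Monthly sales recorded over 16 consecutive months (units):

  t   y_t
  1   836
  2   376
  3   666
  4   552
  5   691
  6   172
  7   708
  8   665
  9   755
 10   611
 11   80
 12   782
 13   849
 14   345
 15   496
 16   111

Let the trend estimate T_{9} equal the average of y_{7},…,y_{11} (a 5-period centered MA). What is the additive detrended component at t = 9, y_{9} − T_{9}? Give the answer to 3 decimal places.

191.200

Trend T_9 = (708 + 665 + 755 + 611 + 80) / 5 = 2819/5 = 563.80000
Detrended value: 755 − 563.80000 = 191.200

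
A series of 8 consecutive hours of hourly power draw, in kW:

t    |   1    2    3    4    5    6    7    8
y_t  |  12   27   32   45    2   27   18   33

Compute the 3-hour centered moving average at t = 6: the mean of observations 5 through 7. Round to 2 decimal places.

15.67

Sum of periods 5–7: 2 + 27 + 18 = 47
Divide by 3: 47 / 3 = 15.67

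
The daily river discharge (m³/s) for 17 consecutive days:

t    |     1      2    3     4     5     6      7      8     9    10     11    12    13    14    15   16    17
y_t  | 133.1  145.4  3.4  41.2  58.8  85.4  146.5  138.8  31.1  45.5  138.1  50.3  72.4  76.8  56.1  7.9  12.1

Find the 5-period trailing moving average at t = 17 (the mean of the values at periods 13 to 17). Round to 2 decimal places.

Sum of periods 13–17: 72.4 + 76.8 + 56.1 + 7.9 + 12.1 = 225.3
Divide by 5: 225.3 / 5 = 45.06

45.06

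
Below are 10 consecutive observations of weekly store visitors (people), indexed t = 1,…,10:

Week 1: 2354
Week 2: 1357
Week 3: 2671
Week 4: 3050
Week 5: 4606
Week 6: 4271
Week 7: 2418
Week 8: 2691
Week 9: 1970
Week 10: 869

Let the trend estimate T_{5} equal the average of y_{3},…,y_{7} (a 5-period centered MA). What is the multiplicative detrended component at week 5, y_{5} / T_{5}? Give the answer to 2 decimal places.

Trend T_5 = (2671 + 3050 + 4606 + 4271 + 2418) / 5 = 17016/5 = 3403.2000
Ratio to trend: 4606 / 3403.2000 = 1.35

1.35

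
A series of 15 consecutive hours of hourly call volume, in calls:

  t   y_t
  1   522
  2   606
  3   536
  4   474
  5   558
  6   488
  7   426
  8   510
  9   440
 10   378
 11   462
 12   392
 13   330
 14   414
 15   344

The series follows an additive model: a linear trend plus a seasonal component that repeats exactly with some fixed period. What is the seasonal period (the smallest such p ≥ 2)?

3

First differences y_{t+1} − y_t: 84, -70, -62, 84, -70, -62, 84, -70, …
The difference pattern repeats every 3 terms and not for any smaller step, so p = 3.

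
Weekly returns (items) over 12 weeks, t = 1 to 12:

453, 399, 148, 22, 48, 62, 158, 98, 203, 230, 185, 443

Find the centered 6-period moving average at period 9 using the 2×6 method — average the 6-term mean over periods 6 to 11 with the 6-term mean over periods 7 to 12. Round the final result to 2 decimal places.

187.75

Sum over 6–11: 62 + 158 + 98 + 203 + 230 + 185 = 936
Sum over 7–12: 158 + 98 + 203 + 230 + 185 + 443 = 1317
CMA at t=9 = (936 + 1317) / (2·6) = 2253 / 12 = 187.75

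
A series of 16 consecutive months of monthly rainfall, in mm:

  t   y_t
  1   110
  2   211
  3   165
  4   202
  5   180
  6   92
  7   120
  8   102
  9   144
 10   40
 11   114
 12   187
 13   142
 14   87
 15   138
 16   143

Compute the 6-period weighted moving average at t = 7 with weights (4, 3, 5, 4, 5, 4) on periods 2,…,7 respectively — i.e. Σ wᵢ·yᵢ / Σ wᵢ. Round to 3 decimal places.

Weighted sum: 4·211 + 3·165 + 5·202 + 4·180 + 5·92 + 4·120 = 844 + 495 + 1010 + 720 + 460 + 480 = 4009
Weight total: 4 + 3 + 5 + 4 + 5 + 4 = 25
WMA = 4009 / 25 = 160.360

160.360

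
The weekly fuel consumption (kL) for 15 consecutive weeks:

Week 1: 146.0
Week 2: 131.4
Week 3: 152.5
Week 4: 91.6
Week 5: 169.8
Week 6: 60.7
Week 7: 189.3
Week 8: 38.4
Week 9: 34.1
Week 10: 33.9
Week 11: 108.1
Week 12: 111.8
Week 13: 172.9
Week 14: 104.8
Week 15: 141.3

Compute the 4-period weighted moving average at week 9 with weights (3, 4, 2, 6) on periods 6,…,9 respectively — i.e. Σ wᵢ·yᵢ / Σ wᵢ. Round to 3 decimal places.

Weighted sum: 3·60.7 + 4·189.3 + 2·38.4 + 6·34.1 = 182.1 + 757.2 + 76.8 + 204.6 = 1220.7
Weight total: 3 + 4 + 2 + 6 = 15
WMA = 1220.7 / 15 = 81.380

81.380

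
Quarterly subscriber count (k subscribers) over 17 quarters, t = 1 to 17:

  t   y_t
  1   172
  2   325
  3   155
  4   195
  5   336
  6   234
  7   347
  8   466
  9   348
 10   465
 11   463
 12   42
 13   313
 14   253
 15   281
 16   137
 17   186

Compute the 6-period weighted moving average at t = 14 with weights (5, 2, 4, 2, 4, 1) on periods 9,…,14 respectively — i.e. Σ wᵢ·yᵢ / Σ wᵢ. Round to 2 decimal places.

339.50

Weighted sum: 5·348 + 2·465 + 4·463 + 2·42 + 4·313 + 1·253 = 1740 + 930 + 1852 + 84 + 1252 + 253 = 6111
Weight total: 5 + 2 + 4 + 2 + 4 + 1 = 18
WMA = 6111 / 18 = 339.50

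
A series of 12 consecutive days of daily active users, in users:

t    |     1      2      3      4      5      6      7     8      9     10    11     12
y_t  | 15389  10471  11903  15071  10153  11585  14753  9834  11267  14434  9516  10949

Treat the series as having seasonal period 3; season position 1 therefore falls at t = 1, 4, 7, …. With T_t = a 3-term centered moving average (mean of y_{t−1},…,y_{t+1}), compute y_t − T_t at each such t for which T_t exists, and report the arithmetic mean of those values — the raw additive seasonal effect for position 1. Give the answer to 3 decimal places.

Season position 1 occurs at t = 4, 7, 10 (where T_t is defined).
t=4: T_4 = 12375.66667; y_4 − T_4 = 15071 − 12375.66667 = 2695.33333
t=7: T_7 = 12057.33333; y_7 − T_7 = 14753 − 12057.33333 = 2695.66667
t=10: T_10 = 11739.00000; y_10 − T_10 = 14434 − 11739.00000 = 2695.00000
Mean deviation: (2695.33333 + 2695.66667 + 2695.00000) / 3 = 2695.333

2695.333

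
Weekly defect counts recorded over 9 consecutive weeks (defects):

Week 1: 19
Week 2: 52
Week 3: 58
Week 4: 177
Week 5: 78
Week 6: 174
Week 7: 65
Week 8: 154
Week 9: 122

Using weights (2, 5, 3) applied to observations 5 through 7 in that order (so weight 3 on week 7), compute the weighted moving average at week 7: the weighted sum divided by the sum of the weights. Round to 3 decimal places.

Weighted sum: 2·78 + 5·174 + 3·65 = 156 + 870 + 195 = 1221
Weight total: 2 + 5 + 3 = 10
WMA = 1221 / 10 = 122.100

122.100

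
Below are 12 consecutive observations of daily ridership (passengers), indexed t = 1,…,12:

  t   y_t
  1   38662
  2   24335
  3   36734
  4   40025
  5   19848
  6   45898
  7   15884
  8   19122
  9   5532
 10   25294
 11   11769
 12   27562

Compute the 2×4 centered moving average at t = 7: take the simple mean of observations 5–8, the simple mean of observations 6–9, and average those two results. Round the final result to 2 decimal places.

Sum over 5–8: 19848 + 45898 + 15884 + 19122 = 100752
Sum over 6–9: 45898 + 15884 + 19122 + 5532 = 86436
CMA at t=7 = (100752 + 86436) / (2·4) = 187188 / 8 = 23398.50

23398.50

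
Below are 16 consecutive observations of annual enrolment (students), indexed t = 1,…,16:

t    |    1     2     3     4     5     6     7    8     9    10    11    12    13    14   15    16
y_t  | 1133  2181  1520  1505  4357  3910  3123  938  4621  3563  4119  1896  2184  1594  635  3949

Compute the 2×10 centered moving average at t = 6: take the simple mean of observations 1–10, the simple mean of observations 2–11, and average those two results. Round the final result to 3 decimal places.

2834.400

Sum over 1–10: 1133 + 2181 + 1520 + 1505 + 4357 + 3910 + 3123 + 938 + 4621 + 3563 = 26851
Sum over 2–11: 2181 + 1520 + 1505 + 4357 + 3910 + 3123 + 938 + 4621 + 3563 + 4119 = 29837
CMA at t=6 = (26851 + 29837) / (2·10) = 56688 / 20 = 2834.400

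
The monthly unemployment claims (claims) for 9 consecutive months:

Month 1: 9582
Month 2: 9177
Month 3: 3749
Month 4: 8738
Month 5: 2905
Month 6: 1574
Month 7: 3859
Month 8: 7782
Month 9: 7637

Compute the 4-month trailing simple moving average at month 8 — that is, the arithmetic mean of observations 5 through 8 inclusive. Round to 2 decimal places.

Sum of periods 5–8: 2905 + 1574 + 3859 + 7782 = 16120
Divide by 4: 16120 / 4 = 4030.00

4030.00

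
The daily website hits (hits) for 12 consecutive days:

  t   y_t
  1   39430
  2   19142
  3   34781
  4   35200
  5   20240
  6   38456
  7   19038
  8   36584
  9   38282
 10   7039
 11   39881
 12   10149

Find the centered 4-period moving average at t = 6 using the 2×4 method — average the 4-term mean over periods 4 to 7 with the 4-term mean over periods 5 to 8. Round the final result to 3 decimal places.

Sum over 4–7: 35200 + 20240 + 38456 + 19038 = 112934
Sum over 5–8: 20240 + 38456 + 19038 + 36584 = 114318
CMA at t=6 = (112934 + 114318) / (2·4) = 227252 / 8 = 28406.500

28406.500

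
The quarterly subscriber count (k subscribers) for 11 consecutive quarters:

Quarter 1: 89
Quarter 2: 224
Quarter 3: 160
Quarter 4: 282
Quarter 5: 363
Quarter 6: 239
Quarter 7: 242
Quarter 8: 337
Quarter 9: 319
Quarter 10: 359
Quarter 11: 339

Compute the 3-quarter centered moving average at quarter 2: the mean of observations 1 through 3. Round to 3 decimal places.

Sum of periods 1–3: 89 + 224 + 160 = 473
Divide by 3: 473 / 3 = 157.667

157.667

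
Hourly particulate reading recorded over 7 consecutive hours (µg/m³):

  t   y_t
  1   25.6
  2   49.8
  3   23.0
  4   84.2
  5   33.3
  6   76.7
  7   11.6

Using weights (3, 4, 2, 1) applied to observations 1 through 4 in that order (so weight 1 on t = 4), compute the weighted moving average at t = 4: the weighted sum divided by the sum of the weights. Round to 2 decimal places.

Weighted sum: 3·25.6 + 4·49.8 + 2·23.0 + 1·84.2 = 76.8 + 199.2 + 46.0 + 84.2 = 406.2
Weight total: 3 + 4 + 2 + 1 = 10
WMA = 406.2 / 10 = 40.62

40.62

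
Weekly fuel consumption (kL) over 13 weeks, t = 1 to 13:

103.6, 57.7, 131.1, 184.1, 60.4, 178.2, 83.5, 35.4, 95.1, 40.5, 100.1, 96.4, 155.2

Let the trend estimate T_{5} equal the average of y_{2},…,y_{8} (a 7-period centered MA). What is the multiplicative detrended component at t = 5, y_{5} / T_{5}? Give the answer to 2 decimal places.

Trend T_5 = (57.7 + 131.1 + 184.1 + 60.4 + 178.2 + 83.5 + 35.4) / 7 = 730.4/7 = 104.3429
Ratio to trend: 60.4 / 104.3429 = 0.58

0.58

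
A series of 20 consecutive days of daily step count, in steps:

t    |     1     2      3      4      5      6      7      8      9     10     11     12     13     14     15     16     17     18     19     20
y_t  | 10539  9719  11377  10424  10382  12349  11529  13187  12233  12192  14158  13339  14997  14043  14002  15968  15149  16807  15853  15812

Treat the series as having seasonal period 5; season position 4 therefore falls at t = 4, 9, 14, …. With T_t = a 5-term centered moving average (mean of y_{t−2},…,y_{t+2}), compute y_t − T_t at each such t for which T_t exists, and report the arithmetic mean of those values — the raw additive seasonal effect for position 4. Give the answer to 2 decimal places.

-426.60

Season position 4 occurs at t = 4, 9, 14 (where T_t is defined).
t=4: T_4 = 10850.2000; y_4 − T_4 = 10424 − 10850.2000 = -426.2000
t=9: T_9 = 12659.8000; y_9 − T_9 = 12233 − 12659.8000 = -426.8000
t=14: T_14 = 14469.8000; y_14 − T_14 = 14043 − 14469.8000 = -426.8000
Mean deviation: (-426.2000 + -426.8000 + -426.8000) / 3 = -426.60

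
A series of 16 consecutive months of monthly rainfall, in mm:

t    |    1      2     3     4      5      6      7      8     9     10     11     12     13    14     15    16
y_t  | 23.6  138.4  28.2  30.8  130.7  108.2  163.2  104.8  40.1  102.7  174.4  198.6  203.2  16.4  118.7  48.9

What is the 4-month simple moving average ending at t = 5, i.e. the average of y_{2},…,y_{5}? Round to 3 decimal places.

Sum of periods 2–5: 138.4 + 28.2 + 30.8 + 130.7 = 328.1
Divide by 4: 328.1 / 4 = 82.025

82.025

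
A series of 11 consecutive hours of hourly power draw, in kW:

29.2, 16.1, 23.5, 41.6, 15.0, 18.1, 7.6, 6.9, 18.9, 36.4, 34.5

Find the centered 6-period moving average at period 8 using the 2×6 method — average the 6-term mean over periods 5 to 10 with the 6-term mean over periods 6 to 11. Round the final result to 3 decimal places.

Sum over 5–10: 15.0 + 18.1 + 7.6 + 6.9 + 18.9 + 36.4 = 102.9
Sum over 6–11: 18.1 + 7.6 + 6.9 + 18.9 + 36.4 + 34.5 = 122.4
CMA at t=8 = (102.9 + 122.4) / (2·6) = 225.3 / 12 = 18.775

18.775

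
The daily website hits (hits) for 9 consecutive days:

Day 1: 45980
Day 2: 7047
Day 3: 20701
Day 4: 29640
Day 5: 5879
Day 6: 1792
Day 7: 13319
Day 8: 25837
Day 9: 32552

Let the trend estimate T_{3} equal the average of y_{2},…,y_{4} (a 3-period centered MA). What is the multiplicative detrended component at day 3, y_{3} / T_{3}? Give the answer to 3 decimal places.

Trend T_3 = (7047 + 20701 + 29640) / 3 = 57388/3 = 19129.33333
Ratio to trend: 20701 / 19129.33333 = 1.082

1.082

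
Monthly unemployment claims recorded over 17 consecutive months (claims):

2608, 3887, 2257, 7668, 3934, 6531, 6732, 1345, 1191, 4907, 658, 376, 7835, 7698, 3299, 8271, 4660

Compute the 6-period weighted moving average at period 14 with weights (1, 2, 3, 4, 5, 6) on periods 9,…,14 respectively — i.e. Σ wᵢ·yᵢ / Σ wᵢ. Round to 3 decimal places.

Weighted sum: 1·1191 + 2·4907 + 3·658 + 4·376 + 5·7835 + 6·7698 = 1191 + 9814 + 1974 + 1504 + 39175 + 46188 = 99846
Weight total: 1 + 2 + 3 + 4 + 5 + 6 = 21
WMA = 99846 / 21 = 4754.571

4754.571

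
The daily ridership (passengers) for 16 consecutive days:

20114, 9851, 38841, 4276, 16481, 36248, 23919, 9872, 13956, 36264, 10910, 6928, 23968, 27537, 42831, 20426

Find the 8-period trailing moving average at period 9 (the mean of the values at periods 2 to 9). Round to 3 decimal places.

Sum of periods 2–9: 9851 + 38841 + 4276 + 16481 + 36248 + 23919 + 9872 + 13956 = 153444
Divide by 8: 153444 / 8 = 19180.500

19180.500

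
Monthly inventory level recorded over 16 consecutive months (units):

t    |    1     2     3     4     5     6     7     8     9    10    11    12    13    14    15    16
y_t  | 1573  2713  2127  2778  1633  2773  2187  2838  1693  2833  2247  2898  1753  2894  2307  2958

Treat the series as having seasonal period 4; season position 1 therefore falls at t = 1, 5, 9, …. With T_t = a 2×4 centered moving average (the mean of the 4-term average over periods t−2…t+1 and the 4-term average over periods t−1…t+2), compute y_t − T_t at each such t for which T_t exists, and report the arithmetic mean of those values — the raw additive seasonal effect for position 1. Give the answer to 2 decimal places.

-702.33

Season position 1 occurs at t = 5, 9, 13 (where T_t is defined).
t=5: T_5 = 2335.2500; y_5 − T_5 = 1633 − 2335.2500 = -702.2500
t=9: T_9 = 2395.2500; y_9 − T_9 = 1693 − 2395.2500 = -702.2500
t=13: T_13 = 2455.5000; y_13 − T_13 = 1753 − 2455.5000 = -702.5000
Mean deviation: (-702.2500 + -702.2500 + -702.5000) / 3 = -702.33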